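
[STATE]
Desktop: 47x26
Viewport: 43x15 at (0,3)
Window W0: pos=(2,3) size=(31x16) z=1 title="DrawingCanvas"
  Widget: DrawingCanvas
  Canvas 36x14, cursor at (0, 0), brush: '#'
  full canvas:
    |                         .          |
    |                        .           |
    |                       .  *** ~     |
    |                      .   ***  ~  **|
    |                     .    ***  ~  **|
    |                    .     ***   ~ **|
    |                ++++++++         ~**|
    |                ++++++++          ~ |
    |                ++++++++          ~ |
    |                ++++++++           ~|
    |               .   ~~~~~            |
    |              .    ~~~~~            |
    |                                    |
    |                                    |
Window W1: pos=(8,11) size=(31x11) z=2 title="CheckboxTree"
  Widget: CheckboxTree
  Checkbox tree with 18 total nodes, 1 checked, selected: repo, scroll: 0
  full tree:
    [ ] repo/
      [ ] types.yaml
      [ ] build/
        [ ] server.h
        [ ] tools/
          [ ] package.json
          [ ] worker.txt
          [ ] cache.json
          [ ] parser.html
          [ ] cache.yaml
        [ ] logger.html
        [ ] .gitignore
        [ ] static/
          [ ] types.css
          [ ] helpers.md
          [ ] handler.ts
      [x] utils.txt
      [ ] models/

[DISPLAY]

  ┏━━━━━━━━━━━━━━━━━━━━━━━━━━━━━┓          
  ┃ DrawingCanvas               ┃          
  ┠─────────────────────────────┨          
  ┃+                        .   ┃          
  ┃                        .    ┃          
  ┃                       .  ***┃          
  ┃                      .   ***┃          
  ┃                     .    ***┃          
  ┃     ┏━━━━━━━━━━━━━━━━━━━━━━━━━━━━━┓    
  ┃     ┃ CheckboxTree                ┃    
  ┃     ┠─────────────────────────────┨    
  ┃     ┃>[-] repo/                   ┃    
  ┃     ┃   [ ] types.yaml            ┃    
  ┃     ┃   [ ] build/                ┃    
  ┃     ┃     [ ] server.h            ┃    


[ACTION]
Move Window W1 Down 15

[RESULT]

  ┏━━━━━━━━━━━━━━━━━━━━━━━━━━━━━┓          
  ┃ DrawingCanvas               ┃          
  ┠─────────────────────────────┨          
  ┃+                        .   ┃          
  ┃                        .    ┃          
  ┃                       .  ***┃          
  ┃                      .   ***┃          
  ┃                     .    ***┃          
  ┃                    .     ***┃          
  ┃                ++++++++     ┃          
  ┃                ++++++++     ┃          
  ┃                ++++++++     ┃          
  ┃     ┏━━━━━━━━━━━━━━━━━━━━━━━━━━━━━┓    
  ┃     ┃ CheckboxTree                ┃    
  ┃     ┠─────────────────────────────┨    


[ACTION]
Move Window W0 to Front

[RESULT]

  ┏━━━━━━━━━━━━━━━━━━━━━━━━━━━━━┓          
  ┃ DrawingCanvas               ┃          
  ┠─────────────────────────────┨          
  ┃+                        .   ┃          
  ┃                        .    ┃          
  ┃                       .  ***┃          
  ┃                      .   ***┃          
  ┃                     .    ***┃          
  ┃                    .     ***┃          
  ┃                ++++++++     ┃          
  ┃                ++++++++     ┃          
  ┃                ++++++++     ┃          
  ┃                ++++++++     ┃━━━━━┓    
  ┃               .   ~~~~~     ┃     ┃    
  ┃              .    ~~~~~     ┃─────┨    


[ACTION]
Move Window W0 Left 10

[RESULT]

┏━━━━━━━━━━━━━━━━━━━━━━━━━━━━━┓            
┃ DrawingCanvas               ┃            
┠─────────────────────────────┨            
┃+                        .   ┃            
┃                        .    ┃            
┃                       .  ***┃            
┃                      .   ***┃            
┃                     .    ***┃            
┃                    .     ***┃            
┃                ++++++++     ┃            
┃                ++++++++     ┃            
┃                ++++++++     ┃            
┃                ++++++++     ┃━━━━━━━┓    
┃               .   ~~~~~     ┃       ┃    
┃              .    ~~~~~     ┃───────┨    


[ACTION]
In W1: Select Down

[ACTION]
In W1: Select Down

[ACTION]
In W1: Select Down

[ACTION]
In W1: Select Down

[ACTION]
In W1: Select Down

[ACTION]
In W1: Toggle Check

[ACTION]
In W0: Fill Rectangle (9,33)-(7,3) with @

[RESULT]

┏━━━━━━━━━━━━━━━━━━━━━━━━━━━━━┓            
┃ DrawingCanvas               ┃            
┠─────────────────────────────┨            
┃+                        .   ┃            
┃                        .    ┃            
┃                       .  ***┃            
┃                      .   ***┃            
┃                     .    ***┃            
┃                    .     ***┃            
┃                ++++++++     ┃            
┃   @@@@@@@@@@@@@@@@@@@@@@@@@@┃            
┃   @@@@@@@@@@@@@@@@@@@@@@@@@@┃            
┃   @@@@@@@@@@@@@@@@@@@@@@@@@@┃━━━━━━━┓    
┃               .   ~~~~~     ┃       ┃    
┃              .    ~~~~~     ┃───────┨    


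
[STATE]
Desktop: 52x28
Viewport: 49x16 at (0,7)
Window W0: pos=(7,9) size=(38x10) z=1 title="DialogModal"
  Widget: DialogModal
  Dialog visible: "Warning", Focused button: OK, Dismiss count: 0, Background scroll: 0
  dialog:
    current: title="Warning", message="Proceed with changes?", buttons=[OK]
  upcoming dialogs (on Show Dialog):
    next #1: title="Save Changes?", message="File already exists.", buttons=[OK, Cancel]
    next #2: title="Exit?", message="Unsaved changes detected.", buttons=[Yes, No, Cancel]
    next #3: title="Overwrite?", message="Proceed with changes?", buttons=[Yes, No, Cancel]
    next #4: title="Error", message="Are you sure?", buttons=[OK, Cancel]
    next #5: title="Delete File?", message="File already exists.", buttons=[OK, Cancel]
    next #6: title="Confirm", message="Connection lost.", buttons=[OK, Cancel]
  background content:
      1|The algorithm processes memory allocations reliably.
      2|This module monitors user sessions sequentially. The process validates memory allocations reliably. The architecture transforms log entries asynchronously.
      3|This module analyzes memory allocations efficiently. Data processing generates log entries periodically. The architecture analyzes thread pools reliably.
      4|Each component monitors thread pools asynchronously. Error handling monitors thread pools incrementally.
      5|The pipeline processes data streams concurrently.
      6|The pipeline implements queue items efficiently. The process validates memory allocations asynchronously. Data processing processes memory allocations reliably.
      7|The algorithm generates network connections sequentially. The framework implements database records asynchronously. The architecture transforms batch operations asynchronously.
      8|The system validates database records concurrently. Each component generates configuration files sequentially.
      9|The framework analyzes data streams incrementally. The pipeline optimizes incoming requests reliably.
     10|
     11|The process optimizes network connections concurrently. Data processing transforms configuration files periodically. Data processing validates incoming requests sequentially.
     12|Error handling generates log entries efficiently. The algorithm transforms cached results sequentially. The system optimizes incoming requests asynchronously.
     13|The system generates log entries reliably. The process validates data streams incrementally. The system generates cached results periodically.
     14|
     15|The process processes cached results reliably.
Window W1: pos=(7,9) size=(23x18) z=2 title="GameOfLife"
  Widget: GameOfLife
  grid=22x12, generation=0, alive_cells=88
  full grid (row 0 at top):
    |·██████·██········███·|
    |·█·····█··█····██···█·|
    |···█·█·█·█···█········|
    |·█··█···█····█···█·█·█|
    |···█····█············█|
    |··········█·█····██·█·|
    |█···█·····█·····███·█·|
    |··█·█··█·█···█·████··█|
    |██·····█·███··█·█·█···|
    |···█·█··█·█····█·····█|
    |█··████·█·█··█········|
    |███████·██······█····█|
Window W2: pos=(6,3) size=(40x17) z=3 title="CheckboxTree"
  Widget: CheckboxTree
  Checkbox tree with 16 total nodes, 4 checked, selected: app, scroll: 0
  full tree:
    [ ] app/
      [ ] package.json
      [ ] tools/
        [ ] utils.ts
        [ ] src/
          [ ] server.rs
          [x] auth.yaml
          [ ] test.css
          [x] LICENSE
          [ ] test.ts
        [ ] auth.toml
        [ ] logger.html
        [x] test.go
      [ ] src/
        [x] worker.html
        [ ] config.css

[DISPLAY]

      ┃   [ ] package.json                   ┃   
      ┃   [-] tools/                         ┃   
      ┃     [ ] utils.ts                     ┃   
      ┃     [-] src/                         ┃   
      ┃       [ ] server.rs                  ┃   
      ┃       [x] auth.yaml                  ┃   
      ┃       [ ] test.css                   ┃   
      ┃       [x] LICENSE                    ┃   
      ┃       [ ] test.ts                    ┃   
      ┃     [ ] auth.toml                    ┃   
      ┃     [ ] logger.html                  ┃   
      ┃     [x] test.go                      ┃   
      ┗━━━━━━━━━━━━━━━━━━━━━━━━━━━━━━━━━━━━━━┛   
       ┃··█·█··█·█···█·████··┃                   
       ┃██·····█·███··█·█·█··┃                   
       ┃···█·█··█·█····█·····┃                   


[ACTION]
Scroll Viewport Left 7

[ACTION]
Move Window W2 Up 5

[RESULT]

      ┃     [-] src/                         ┃   
      ┃       [ ] server.rs                  ┃   
      ┃       [x] auth.yaml                  ┃   
      ┃       [ ] test.css                   ┃   
      ┃       [x] LICENSE                    ┃   
      ┃       [ ] test.ts                    ┃   
      ┃     [ ] auth.toml                    ┃   
      ┃     [ ] logger.html                  ┃   
      ┃     [x] test.go                      ┃   
      ┗━━━━━━━━━━━━━━━━━━━━━━━━━━━━━━━━━━━━━━┛   
       ┃···█····█············┃s queue items ┃    
       ┃··········█·█····██·█┃━━━━━━━━━━━━━━┛    
       ┃█···█·····█·····███·█┃                   
       ┃··█·█··█·█···█·████··┃                   
       ┃██·····█·███··█·█·█··┃                   
       ┃···█·█··█·█····█·····┃                   


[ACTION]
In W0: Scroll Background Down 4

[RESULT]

      ┃     [-] src/                         ┃   
      ┃       [ ] server.rs                  ┃   
      ┃       [x] auth.yaml                  ┃   
      ┃       [ ] test.css                   ┃   
      ┃       [x] LICENSE                    ┃   
      ┃       [ ] test.ts                    ┃   
      ┃     [ ] auth.toml                    ┃   
      ┃     [ ] logger.html                  ┃   
      ┃     [x] test.go                      ┃   
      ┗━━━━━━━━━━━━━━━━━━━━━━━━━━━━━━━━━━━━━━┛   
       ┃···█····█············┃              ┃    
       ┃··········█·█····██·█┃━━━━━━━━━━━━━━┛    
       ┃█···█·····█·····███·█┃                   
       ┃··█·█··█·█···█·████··┃                   
       ┃██·····█·███··█·█·█··┃                   
       ┃···█·█··█·█····█·····┃                   


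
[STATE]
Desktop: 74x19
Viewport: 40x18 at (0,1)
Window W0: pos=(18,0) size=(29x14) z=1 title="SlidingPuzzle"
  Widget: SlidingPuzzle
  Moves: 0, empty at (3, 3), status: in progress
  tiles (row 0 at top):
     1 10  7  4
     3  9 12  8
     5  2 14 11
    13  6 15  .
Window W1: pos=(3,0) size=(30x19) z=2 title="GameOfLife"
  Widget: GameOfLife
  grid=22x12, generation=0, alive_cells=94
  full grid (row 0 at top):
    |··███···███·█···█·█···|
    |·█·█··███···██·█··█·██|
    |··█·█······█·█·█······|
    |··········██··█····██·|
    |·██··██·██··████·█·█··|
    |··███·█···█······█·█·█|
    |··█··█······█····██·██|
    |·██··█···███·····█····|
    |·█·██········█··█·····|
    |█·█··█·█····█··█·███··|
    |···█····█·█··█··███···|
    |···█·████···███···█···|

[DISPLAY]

   ┃ GameOfLife                 ┃       
   ┠────────────────────────────┨───────
   ┃Gen: 0                      ┃─┬────┐
   ┃··███···███·█···█·█···      ┃ │  4 │
   ┃·█·█··███···██·█··█·██      ┃─┼────┤
   ┃··█·█······█·█·█······      ┃ │  8 │
   ┃··········██··█····██·      ┃─┼────┤
   ┃·██··██·██··████·█·█··      ┃ │ 11 │
   ┃··███·█···█······█·█·█      ┃─┼────┤
   ┃··█··█······█····██·██      ┃ │    │
   ┃·██··█···███·····█····      ┃─┴────┘
   ┃·█·██········█··█·····      ┃       
   ┃█·█··█·█····█··█·███··      ┃━━━━━━━
   ┃···█····█·█··█··███···      ┃       
   ┃···█·████···███···█···      ┃       
   ┃                            ┃       
   ┃                            ┃       
   ┗━━━━━━━━━━━━━━━━━━━━━━━━━━━━┛       


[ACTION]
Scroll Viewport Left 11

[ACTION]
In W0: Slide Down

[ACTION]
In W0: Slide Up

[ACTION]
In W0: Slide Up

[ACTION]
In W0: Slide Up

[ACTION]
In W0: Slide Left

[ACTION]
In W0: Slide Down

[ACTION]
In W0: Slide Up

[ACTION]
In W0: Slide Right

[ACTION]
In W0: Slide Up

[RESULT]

   ┃ GameOfLife                 ┃       
   ┠────────────────────────────┨───────
   ┃Gen: 0                      ┃─┬────┐
   ┃··███···███·█···█·█···      ┃ │  4 │
   ┃·█·█··███···██·█··█·██      ┃─┼────┤
   ┃··█·█······█·█·█······      ┃ │  8 │
   ┃··········██··█····██·      ┃─┼────┤
   ┃·██··██·██··████·█·█··      ┃ │ 11 │
   ┃··███·█···█······█·█·█      ┃─┼────┤
   ┃··█··█······█····██·██      ┃ │ 15 │
   ┃·██··█···███·····█····      ┃─┴────┘
   ┃·█·██········█··█·····      ┃       
   ┃█·█··█·█····█··█·███··      ┃━━━━━━━
   ┃···█····█·█··█··███···      ┃       
   ┃···█·████···███···█···      ┃       
   ┃                            ┃       
   ┃                            ┃       
   ┗━━━━━━━━━━━━━━━━━━━━━━━━━━━━┛       


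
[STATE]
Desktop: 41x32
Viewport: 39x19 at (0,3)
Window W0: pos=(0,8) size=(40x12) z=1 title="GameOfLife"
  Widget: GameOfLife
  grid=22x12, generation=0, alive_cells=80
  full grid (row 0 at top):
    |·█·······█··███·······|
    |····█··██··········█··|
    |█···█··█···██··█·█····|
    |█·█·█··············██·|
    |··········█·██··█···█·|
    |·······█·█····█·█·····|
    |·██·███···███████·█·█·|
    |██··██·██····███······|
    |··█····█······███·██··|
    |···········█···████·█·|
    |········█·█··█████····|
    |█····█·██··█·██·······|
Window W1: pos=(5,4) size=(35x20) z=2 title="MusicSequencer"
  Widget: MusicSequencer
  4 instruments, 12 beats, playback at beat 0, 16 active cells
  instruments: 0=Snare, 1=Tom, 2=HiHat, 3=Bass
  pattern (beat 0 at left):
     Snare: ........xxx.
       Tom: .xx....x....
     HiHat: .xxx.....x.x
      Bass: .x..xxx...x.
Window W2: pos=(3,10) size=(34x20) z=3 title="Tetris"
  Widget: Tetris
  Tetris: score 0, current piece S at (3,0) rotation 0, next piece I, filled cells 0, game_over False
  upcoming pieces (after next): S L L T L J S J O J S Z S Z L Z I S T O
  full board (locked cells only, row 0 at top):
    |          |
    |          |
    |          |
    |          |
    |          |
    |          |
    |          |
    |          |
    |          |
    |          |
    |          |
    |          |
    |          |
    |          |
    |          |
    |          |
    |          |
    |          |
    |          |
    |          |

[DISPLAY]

                                       
     ┏━━━━━━━━━━━━━━━━━━━━━━━━━━━━━━━━━
     ┃ MusicSequencer                  
     ┠─────────────────────────────────
     ┃      ▼12345678901               
┏━━━━┃ Snare········███·               
┃ Gam┃   Tom·██····█····               
┠──┏━━━━━━━━━━━━━━━━━━━━━━━━━━━━━━━━┓  
┃Ge┃ Tetris                         ┃  
┃█·┠────────────────────────────────┨  
┃█·┃          │Next:                ┃  
┃··┃          │████                 ┃  
┃··┃          │                     ┃  
┃·█┃          │                     ┃  
┃██┃          │                     ┃  
┃··┃          │                     ┃  
┗━━┃          │Score:               ┃  
   ┃          │0                    ┃  
   ┃          │                     ┃  


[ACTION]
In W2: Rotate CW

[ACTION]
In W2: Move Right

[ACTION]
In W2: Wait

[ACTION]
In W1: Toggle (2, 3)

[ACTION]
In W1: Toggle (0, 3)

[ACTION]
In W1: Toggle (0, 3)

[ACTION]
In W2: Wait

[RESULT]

                                       
     ┏━━━━━━━━━━━━━━━━━━━━━━━━━━━━━━━━━
     ┃ MusicSequencer                  
     ┠─────────────────────────────────
     ┃      ▼12345678901               
┏━━━━┃ Snare········███·               
┃ Gam┃   Tom·██····█····               
┠──┏━━━━━━━━━━━━━━━━━━━━━━━━━━━━━━━━┓  
┃Ge┃ Tetris                         ┃  
┃█·┠────────────────────────────────┨  
┃█·┃     ░    │Next:                ┃  
┃··┃          │████                 ┃  
┃··┃          │                     ┃  
┃·█┃          │                     ┃  
┃██┃          │                     ┃  
┃··┃          │                     ┃  
┗━━┃          │Score:               ┃  
   ┃          │0                    ┃  
   ┃          │                     ┃  


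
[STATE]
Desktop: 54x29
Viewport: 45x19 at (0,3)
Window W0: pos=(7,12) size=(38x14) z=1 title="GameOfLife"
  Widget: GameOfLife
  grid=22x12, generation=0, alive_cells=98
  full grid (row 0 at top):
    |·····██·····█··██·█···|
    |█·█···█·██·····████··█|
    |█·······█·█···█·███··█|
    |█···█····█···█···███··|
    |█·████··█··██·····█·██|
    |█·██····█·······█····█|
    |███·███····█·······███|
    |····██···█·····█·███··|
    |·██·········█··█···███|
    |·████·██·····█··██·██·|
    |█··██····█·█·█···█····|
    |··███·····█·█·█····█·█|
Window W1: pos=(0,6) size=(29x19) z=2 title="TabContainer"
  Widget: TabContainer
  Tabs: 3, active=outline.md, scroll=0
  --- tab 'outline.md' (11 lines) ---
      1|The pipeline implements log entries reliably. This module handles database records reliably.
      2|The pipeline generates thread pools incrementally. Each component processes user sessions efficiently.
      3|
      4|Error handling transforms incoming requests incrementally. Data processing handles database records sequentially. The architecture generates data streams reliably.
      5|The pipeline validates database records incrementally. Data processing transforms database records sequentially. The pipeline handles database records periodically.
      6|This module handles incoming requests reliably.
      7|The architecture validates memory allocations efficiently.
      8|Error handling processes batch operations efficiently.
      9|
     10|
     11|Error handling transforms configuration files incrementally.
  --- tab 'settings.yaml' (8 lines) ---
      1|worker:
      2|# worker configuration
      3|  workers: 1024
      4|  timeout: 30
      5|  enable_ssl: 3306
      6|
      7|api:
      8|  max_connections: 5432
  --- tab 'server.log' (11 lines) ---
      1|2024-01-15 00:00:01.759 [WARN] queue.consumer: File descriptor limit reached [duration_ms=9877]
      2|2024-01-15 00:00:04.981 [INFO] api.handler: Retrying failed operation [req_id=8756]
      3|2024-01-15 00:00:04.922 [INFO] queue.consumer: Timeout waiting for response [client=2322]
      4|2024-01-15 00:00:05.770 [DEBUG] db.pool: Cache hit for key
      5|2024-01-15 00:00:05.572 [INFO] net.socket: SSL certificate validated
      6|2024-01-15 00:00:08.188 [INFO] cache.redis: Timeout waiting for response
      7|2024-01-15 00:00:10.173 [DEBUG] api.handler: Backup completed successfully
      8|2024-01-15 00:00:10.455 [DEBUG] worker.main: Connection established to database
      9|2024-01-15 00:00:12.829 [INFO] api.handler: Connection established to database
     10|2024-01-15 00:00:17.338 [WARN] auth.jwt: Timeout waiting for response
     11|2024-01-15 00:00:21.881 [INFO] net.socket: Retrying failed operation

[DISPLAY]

                                             
                                             
                                             
┏━━━━━━━━━━━━━━━━━━━━━━━━━━━┓                
┃ TabContainer              ┃                
┠───────────────────────────┨                
┃[outline.md]│ settings.yaml┃                
┃───────────────────────────┃                
┃The pipeline implements log┃                
┃The pipeline generates thre┃━━━━━━━━━━━━━━━┓
┃                           ┃               ┃
┃Error handling transforms i┃───────────────┨
┃The pipeline validates data┃               ┃
┃This module handles incomin┃█              ┃
┃The architecture validates ┃█              ┃
┃Error handling processes ba┃·              ┃
┃                           ┃█              ┃
┃                           ┃█              ┃
┃Error handling transforms c┃█              ┃


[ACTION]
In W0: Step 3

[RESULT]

                                             
                                             
                                             
┏━━━━━━━━━━━━━━━━━━━━━━━━━━━┓                
┃ TabContainer              ┃                
┠───────────────────────────┨                
┃[outline.md]│ settings.yaml┃                
┃───────────────────────────┃                
┃The pipeline implements log┃                
┃The pipeline generates thre┃━━━━━━━━━━━━━━━┓
┃                           ┃               ┃
┃Error handling transforms i┃───────────────┨
┃The pipeline validates data┃               ┃
┃This module handles incomin┃·              ┃
┃The architecture validates ┃·              ┃
┃Error handling processes ba┃█              ┃
┃                           ┃█              ┃
┃                           ┃█              ┃
┃Error handling transforms c┃·              ┃


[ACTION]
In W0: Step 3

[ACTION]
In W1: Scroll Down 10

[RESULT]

                                             
                                             
                                             
┏━━━━━━━━━━━━━━━━━━━━━━━━━━━┓                
┃ TabContainer              ┃                
┠───────────────────────────┨                
┃[outline.md]│ settings.yaml┃                
┃───────────────────────────┃                
┃Error handling transforms c┃                
┃                           ┃━━━━━━━━━━━━━━━┓
┃                           ┃               ┃
┃                           ┃───────────────┨
┃                           ┃               ┃
┃                           ┃·              ┃
┃                           ┃·              ┃
┃                           ┃█              ┃
┃                           ┃█              ┃
┃                           ┃█              ┃
┃                           ┃·              ┃


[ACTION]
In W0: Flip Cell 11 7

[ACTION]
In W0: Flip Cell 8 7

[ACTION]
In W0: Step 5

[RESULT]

                                             
                                             
                                             
┏━━━━━━━━━━━━━━━━━━━━━━━━━━━┓                
┃ TabContainer              ┃                
┠───────────────────────────┨                
┃[outline.md]│ settings.yaml┃                
┃───────────────────────────┃                
┃Error handling transforms c┃                
┃                           ┃━━━━━━━━━━━━━━━┓
┃                           ┃               ┃
┃                           ┃───────────────┨
┃                           ┃               ┃
┃                           ┃·              ┃
┃                           ┃·              ┃
┃                           ┃█              ┃
┃                           ┃█              ┃
┃                           ┃█              ┃
┃                           ┃█              ┃


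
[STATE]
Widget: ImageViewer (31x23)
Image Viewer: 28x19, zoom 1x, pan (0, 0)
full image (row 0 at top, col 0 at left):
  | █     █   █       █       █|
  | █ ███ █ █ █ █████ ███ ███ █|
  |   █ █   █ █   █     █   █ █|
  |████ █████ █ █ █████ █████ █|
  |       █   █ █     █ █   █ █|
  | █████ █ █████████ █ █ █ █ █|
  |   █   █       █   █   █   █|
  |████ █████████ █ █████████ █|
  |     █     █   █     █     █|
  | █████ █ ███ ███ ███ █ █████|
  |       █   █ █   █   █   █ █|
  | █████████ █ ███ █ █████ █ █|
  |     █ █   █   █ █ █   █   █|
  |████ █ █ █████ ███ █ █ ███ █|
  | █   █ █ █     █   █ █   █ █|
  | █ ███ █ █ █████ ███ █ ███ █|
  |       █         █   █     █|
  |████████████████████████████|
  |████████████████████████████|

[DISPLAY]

 █     █   █       █       █   
 █ ███ █ █ █ █████ ███ ███ █   
   █ █   █ █   █     █   █ █   
████ █████ █ █ █████ █████ █   
       █   █ █     █ █   █ █   
 █████ █ █████████ █ █ █ █ █   
   █   █       █   █   █   █   
████ █████████ █ █████████ █   
     █     █   █     █     █   
 █████ █ ███ ███ ███ █ █████   
       █   █ █   █   █   █ █   
 █████████ █ ███ █ █████ █ █   
     █ █   █   █ █ █   █   █   
████ █ █ █████ ███ █ █ ███ █   
 █   █ █ █     █   █ █   █ █   
 █ ███ █ █ █████ ███ █ ███ █   
       █         █   █     █   
████████████████████████████   
████████████████████████████   
                               
                               
                               
                               


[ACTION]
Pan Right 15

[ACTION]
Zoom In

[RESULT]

█      ██              ██      
█      ██              ██      
█  ██  ██  ██████████  ██████  
█  ██  ██  ██████████  ██████  
   ██  ██      ██          ██  
   ██  ██      ██          ██  
█████  ██  ██  ██████████  ████
█████  ██  ██  ██████████  ████
█      ██  ██          ██  ██  
█      ██  ██          ██  ██  
█  ██████████████████  ██  ██  
█  ██████████████████  ██  ██  
█              ██      ██      
█              ██      ██      
█████████████  ██  ████████████
█████████████  ██  ████████████
       ██      ██          ██  
       ██      ██          ██  
█  ██████  ██████  ██████  ██  
█  ██████  ██████  ██████  ██  
█      ██  ██      ██      ██  
█      ██  ██      ██      ██  
█████  ██  ██████  ██  ████████


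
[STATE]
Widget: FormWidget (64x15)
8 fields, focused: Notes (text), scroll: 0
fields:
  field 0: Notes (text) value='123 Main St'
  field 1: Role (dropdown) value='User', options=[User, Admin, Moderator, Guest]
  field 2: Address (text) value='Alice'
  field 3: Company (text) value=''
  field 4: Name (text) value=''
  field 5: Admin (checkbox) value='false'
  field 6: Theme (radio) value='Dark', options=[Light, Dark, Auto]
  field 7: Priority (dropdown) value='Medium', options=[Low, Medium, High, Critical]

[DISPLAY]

> Notes:      [123 Main St                                     ]
  Role:       [User                                           ▼]
  Address:    [Alice                                           ]
  Company:    [                                                ]
  Name:       [                                                ]
  Admin:      [ ]                                               
  Theme:      ( ) Light  (●) Dark  ( ) Auto                     
  Priority:   [Medium                                         ▼]
                                                                
                                                                
                                                                
                                                                
                                                                
                                                                
                                                                


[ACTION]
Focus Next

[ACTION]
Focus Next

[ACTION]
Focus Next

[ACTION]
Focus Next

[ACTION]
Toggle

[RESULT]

  Notes:      [123 Main St                                     ]
  Role:       [User                                           ▼]
  Address:    [Alice                                           ]
  Company:    [                                                ]
> Name:       [                                                ]
  Admin:      [ ]                                               
  Theme:      ( ) Light  (●) Dark  ( ) Auto                     
  Priority:   [Medium                                         ▼]
                                                                
                                                                
                                                                
                                                                
                                                                
                                                                
                                                                


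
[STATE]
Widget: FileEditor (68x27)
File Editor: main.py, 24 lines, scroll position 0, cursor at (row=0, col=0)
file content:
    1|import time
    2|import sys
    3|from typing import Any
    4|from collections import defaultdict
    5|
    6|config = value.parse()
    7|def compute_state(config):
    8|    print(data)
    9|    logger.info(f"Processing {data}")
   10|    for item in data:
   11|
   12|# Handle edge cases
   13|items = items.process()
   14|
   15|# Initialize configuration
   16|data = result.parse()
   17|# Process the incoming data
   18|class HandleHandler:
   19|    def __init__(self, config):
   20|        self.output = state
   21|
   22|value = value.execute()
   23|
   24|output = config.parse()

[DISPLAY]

█mport time                                                        ▲
import sys                                                         █
from typing import Any                                             ░
from collections import defaultdict                                ░
                                                                   ░
config = value.parse()                                             ░
def compute_state(config):                                         ░
    print(data)                                                    ░
    logger.info(f"Processing {data}")                              ░
    for item in data:                                              ░
                                                                   ░
# Handle edge cases                                                ░
items = items.process()                                            ░
                                                                   ░
# Initialize configuration                                         ░
data = result.parse()                                              ░
# Process the incoming data                                        ░
class HandleHandler:                                               ░
    def __init__(self, config):                                    ░
        self.output = state                                        ░
                                                                   ░
value = value.execute()                                            ░
                                                                   ░
output = config.parse()                                            ░
                                                                   ░
                                                                   ░
                                                                   ▼


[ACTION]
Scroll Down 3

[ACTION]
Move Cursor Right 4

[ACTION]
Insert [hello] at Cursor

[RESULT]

impohello█t time                                                   ▲
import sys                                                         █
from typing import Any                                             ░
from collections import defaultdict                                ░
                                                                   ░
config = value.parse()                                             ░
def compute_state(config):                                         ░
    print(data)                                                    ░
    logger.info(f"Processing {data}")                              ░
    for item in data:                                              ░
                                                                   ░
# Handle edge cases                                                ░
items = items.process()                                            ░
                                                                   ░
# Initialize configuration                                         ░
data = result.parse()                                              ░
# Process the incoming data                                        ░
class HandleHandler:                                               ░
    def __init__(self, config):                                    ░
        self.output = state                                        ░
                                                                   ░
value = value.execute()                                            ░
                                                                   ░
output = config.parse()                                            ░
                                                                   ░
                                                                   ░
                                                                   ▼


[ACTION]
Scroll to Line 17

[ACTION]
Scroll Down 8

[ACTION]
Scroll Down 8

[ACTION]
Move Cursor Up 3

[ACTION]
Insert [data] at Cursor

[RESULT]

impohellodata█t time                                               ▲
import sys                                                         █
from typing import Any                                             ░
from collections import defaultdict                                ░
                                                                   ░
config = value.parse()                                             ░
def compute_state(config):                                         ░
    print(data)                                                    ░
    logger.info(f"Processing {data}")                              ░
    for item in data:                                              ░
                                                                   ░
# Handle edge cases                                                ░
items = items.process()                                            ░
                                                                   ░
# Initialize configuration                                         ░
data = result.parse()                                              ░
# Process the incoming data                                        ░
class HandleHandler:                                               ░
    def __init__(self, config):                                    ░
        self.output = state                                        ░
                                                                   ░
value = value.execute()                                            ░
                                                                   ░
output = config.parse()                                            ░
                                                                   ░
                                                                   ░
                                                                   ▼
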